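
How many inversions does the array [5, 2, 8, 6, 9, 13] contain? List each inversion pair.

Finding inversions in [5, 2, 8, 6, 9, 13]:

(0, 1): arr[0]=5 > arr[1]=2
(2, 3): arr[2]=8 > arr[3]=6

Total inversions: 2

The array has 2 inversion(s): (0,1), (2,3). Each pair (i,j) satisfies i < j and arr[i] > arr[j].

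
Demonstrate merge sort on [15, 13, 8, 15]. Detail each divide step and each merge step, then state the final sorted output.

Merge sort trace:

Split: [15, 13, 8, 15] -> [15, 13] and [8, 15]
  Split: [15, 13] -> [15] and [13]
  Merge: [15] + [13] -> [13, 15]
  Split: [8, 15] -> [8] and [15]
  Merge: [8] + [15] -> [8, 15]
Merge: [13, 15] + [8, 15] -> [8, 13, 15, 15]

Final sorted array: [8, 13, 15, 15]

The merge sort proceeds by recursively splitting the array and merging sorted halves.
After all merges, the sorted array is [8, 13, 15, 15].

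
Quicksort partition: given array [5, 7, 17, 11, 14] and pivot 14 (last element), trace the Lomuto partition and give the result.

Lomuto partition with pivot = 14:

Initial array: [5, 7, 17, 11, 14]

arr[0]=5 <= 14: swap with position 0, array becomes [5, 7, 17, 11, 14]
arr[1]=7 <= 14: swap with position 1, array becomes [5, 7, 17, 11, 14]
arr[2]=17 > 14: no swap
arr[3]=11 <= 14: swap with position 2, array becomes [5, 7, 11, 17, 14]

Place pivot at position 3: [5, 7, 11, 14, 17]
Pivot position: 3

After partitioning with pivot 14, the array becomes [5, 7, 11, 14, 17]. The pivot is placed at index 3. All elements to the left of the pivot are <= 14, and all elements to the right are > 14.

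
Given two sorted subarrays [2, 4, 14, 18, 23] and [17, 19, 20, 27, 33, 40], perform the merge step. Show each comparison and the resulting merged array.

Merging process:

Compare 2 vs 17: take 2 from left. Merged: [2]
Compare 4 vs 17: take 4 from left. Merged: [2, 4]
Compare 14 vs 17: take 14 from left. Merged: [2, 4, 14]
Compare 18 vs 17: take 17 from right. Merged: [2, 4, 14, 17]
Compare 18 vs 19: take 18 from left. Merged: [2, 4, 14, 17, 18]
Compare 23 vs 19: take 19 from right. Merged: [2, 4, 14, 17, 18, 19]
Compare 23 vs 20: take 20 from right. Merged: [2, 4, 14, 17, 18, 19, 20]
Compare 23 vs 27: take 23 from left. Merged: [2, 4, 14, 17, 18, 19, 20, 23]
Append remaining from right: [27, 33, 40]. Merged: [2, 4, 14, 17, 18, 19, 20, 23, 27, 33, 40]

Final merged array: [2, 4, 14, 17, 18, 19, 20, 23, 27, 33, 40]
Total comparisons: 8

The merged array is [2, 4, 14, 17, 18, 19, 20, 23, 27, 33, 40], requiring 8 comparisons. The merge step runs in O(n) time where n is the total number of elements.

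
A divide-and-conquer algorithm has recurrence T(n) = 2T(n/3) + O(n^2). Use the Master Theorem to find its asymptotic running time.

Master Theorem for T(n) = 2T(n/3) + O(n^2):

a = 2, b = 3, c = 2
log_b(a) = log_3(2) = 0.6309

Case 3: c = 2 > log_3(2) = 0.6309
T(n) = O(n^2) = O(n^2)

For T(n) = 2T(n/3) + O(n^2): log_3(2) = 0.6309. This is Case 3 of the Master Theorem (c > log_b(a), work dominated by root), giving O(n^2).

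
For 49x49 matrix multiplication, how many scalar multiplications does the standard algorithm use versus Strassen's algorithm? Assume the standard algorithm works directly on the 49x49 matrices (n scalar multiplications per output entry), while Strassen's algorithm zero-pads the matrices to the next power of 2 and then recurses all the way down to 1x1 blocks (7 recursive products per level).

Matrix multiplication for 49x49 matrices:

Strassen's algorithm requires power-of-2 dimensions. Pad 49x49 to 64x64 (next power of 2).

Standard algorithm: 49^3 = 117649 multiplications
Strassen's algorithm: 7^(log2(64)) = 7^6 = 117649 multiplications
Savings: 117649 - 117649 = 0 multiplications

Standard: 117649 multiplications (49^3). Strassen: 117649 multiplications (7^6, after padding to 64x64). Strassen reduces 8 recursive multiplications to 7 at each level.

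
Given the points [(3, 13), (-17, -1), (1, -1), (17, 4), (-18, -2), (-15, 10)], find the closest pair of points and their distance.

Computing all pairwise distances among 6 points:

d((3, 13), (-17, -1)) = 24.4131
d((3, 13), (1, -1)) = 14.1421
d((3, 13), (17, 4)) = 16.6433
d((3, 13), (-18, -2)) = 25.807
d((3, 13), (-15, 10)) = 18.2483
d((-17, -1), (1, -1)) = 18.0
d((-17, -1), (17, 4)) = 34.3657
d((-17, -1), (-18, -2)) = 1.4142 <-- minimum
d((-17, -1), (-15, 10)) = 11.1803
d((1, -1), (17, 4)) = 16.7631
d((1, -1), (-18, -2)) = 19.0263
d((1, -1), (-15, 10)) = 19.4165
d((17, 4), (-18, -2)) = 35.5106
d((17, 4), (-15, 10)) = 32.5576
d((-18, -2), (-15, 10)) = 12.3693

Closest pair: (-17, -1) and (-18, -2) with distance 1.4142

The closest pair is (-17, -1) and (-18, -2) with Euclidean distance 1.4142. For 6 points, brute-force pairwise comparison is shown above. For large n, the divide-and-conquer algorithm (sort by x, recurse on halves, check the dividing strip) achieves O(n log n).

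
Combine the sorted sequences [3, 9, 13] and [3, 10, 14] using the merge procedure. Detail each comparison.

Merging process:

Compare 3 vs 3: take 3 from left. Merged: [3]
Compare 9 vs 3: take 3 from right. Merged: [3, 3]
Compare 9 vs 10: take 9 from left. Merged: [3, 3, 9]
Compare 13 vs 10: take 10 from right. Merged: [3, 3, 9, 10]
Compare 13 vs 14: take 13 from left. Merged: [3, 3, 9, 10, 13]
Append remaining from right: [14]. Merged: [3, 3, 9, 10, 13, 14]

Final merged array: [3, 3, 9, 10, 13, 14]
Total comparisons: 5

The merged array is [3, 3, 9, 10, 13, 14], requiring 5 comparisons. The merge step runs in O(n) time where n is the total number of elements.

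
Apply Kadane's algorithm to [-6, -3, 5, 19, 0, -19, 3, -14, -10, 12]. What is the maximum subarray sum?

Using Kadane's algorithm on [-6, -3, 5, 19, 0, -19, 3, -14, -10, 12]:

Scanning through the array:
Position 1 (value -3): max_ending_here = -3, max_so_far = -3
Position 2 (value 5): max_ending_here = 5, max_so_far = 5
Position 3 (value 19): max_ending_here = 24, max_so_far = 24
Position 4 (value 0): max_ending_here = 24, max_so_far = 24
Position 5 (value -19): max_ending_here = 5, max_so_far = 24
Position 6 (value 3): max_ending_here = 8, max_so_far = 24
Position 7 (value -14): max_ending_here = -6, max_so_far = 24
Position 8 (value -10): max_ending_here = -10, max_so_far = 24
Position 9 (value 12): max_ending_here = 12, max_so_far = 24

Maximum subarray: [5, 19]
Maximum sum: 24

The maximum subarray is [5, 19] with sum 24. This subarray runs from index 2 to index 3.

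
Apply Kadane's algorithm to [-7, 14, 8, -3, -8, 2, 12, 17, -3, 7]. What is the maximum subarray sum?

Using Kadane's algorithm on [-7, 14, 8, -3, -8, 2, 12, 17, -3, 7]:

Scanning through the array:
Position 1 (value 14): max_ending_here = 14, max_so_far = 14
Position 2 (value 8): max_ending_here = 22, max_so_far = 22
Position 3 (value -3): max_ending_here = 19, max_so_far = 22
Position 4 (value -8): max_ending_here = 11, max_so_far = 22
Position 5 (value 2): max_ending_here = 13, max_so_far = 22
Position 6 (value 12): max_ending_here = 25, max_so_far = 25
Position 7 (value 17): max_ending_here = 42, max_so_far = 42
Position 8 (value -3): max_ending_here = 39, max_so_far = 42
Position 9 (value 7): max_ending_here = 46, max_so_far = 46

Maximum subarray: [14, 8, -3, -8, 2, 12, 17, -3, 7]
Maximum sum: 46

The maximum subarray is [14, 8, -3, -8, 2, 12, 17, -3, 7] with sum 46. This subarray runs from index 1 to index 9.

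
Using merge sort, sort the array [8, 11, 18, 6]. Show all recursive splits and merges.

Merge sort trace:

Split: [8, 11, 18, 6] -> [8, 11] and [18, 6]
  Split: [8, 11] -> [8] and [11]
  Merge: [8] + [11] -> [8, 11]
  Split: [18, 6] -> [18] and [6]
  Merge: [18] + [6] -> [6, 18]
Merge: [8, 11] + [6, 18] -> [6, 8, 11, 18]

Final sorted array: [6, 8, 11, 18]

The merge sort proceeds by recursively splitting the array and merging sorted halves.
After all merges, the sorted array is [6, 8, 11, 18].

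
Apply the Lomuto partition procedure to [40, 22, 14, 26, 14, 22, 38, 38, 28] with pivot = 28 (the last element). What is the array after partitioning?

Lomuto partition with pivot = 28:

Initial array: [40, 22, 14, 26, 14, 22, 38, 38, 28]

arr[0]=40 > 28: no swap
arr[1]=22 <= 28: swap with position 0, array becomes [22, 40, 14, 26, 14, 22, 38, 38, 28]
arr[2]=14 <= 28: swap with position 1, array becomes [22, 14, 40, 26, 14, 22, 38, 38, 28]
arr[3]=26 <= 28: swap with position 2, array becomes [22, 14, 26, 40, 14, 22, 38, 38, 28]
arr[4]=14 <= 28: swap with position 3, array becomes [22, 14, 26, 14, 40, 22, 38, 38, 28]
arr[5]=22 <= 28: swap with position 4, array becomes [22, 14, 26, 14, 22, 40, 38, 38, 28]
arr[6]=38 > 28: no swap
arr[7]=38 > 28: no swap

Place pivot at position 5: [22, 14, 26, 14, 22, 28, 38, 38, 40]
Pivot position: 5

After partitioning with pivot 28, the array becomes [22, 14, 26, 14, 22, 28, 38, 38, 40]. The pivot is placed at index 5. All elements to the left of the pivot are <= 28, and all elements to the right are > 28.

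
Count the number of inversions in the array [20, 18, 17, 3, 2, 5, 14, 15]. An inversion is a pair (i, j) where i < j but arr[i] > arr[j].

Finding inversions in [20, 18, 17, 3, 2, 5, 14, 15]:

(0, 1): arr[0]=20 > arr[1]=18
(0, 2): arr[0]=20 > arr[2]=17
(0, 3): arr[0]=20 > arr[3]=3
(0, 4): arr[0]=20 > arr[4]=2
(0, 5): arr[0]=20 > arr[5]=5
(0, 6): arr[0]=20 > arr[6]=14
(0, 7): arr[0]=20 > arr[7]=15
(1, 2): arr[1]=18 > arr[2]=17
(1, 3): arr[1]=18 > arr[3]=3
(1, 4): arr[1]=18 > arr[4]=2
(1, 5): arr[1]=18 > arr[5]=5
(1, 6): arr[1]=18 > arr[6]=14
(1, 7): arr[1]=18 > arr[7]=15
(2, 3): arr[2]=17 > arr[3]=3
(2, 4): arr[2]=17 > arr[4]=2
(2, 5): arr[2]=17 > arr[5]=5
(2, 6): arr[2]=17 > arr[6]=14
(2, 7): arr[2]=17 > arr[7]=15
(3, 4): arr[3]=3 > arr[4]=2

Total inversions: 19

The array has 19 inversion(s): (0,1), (0,2), (0,3), (0,4), (0,5), (0,6), (0,7), (1,2), (1,3), (1,4), (1,5), (1,6), (1,7), (2,3), (2,4), (2,5), (2,6), (2,7), (3,4). Each pair (i,j) satisfies i < j and arr[i] > arr[j].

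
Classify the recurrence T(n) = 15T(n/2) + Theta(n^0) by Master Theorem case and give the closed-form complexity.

Master Theorem for T(n) = 15T(n/2) + O(n^0):

a = 15, b = 2, c = 0
log_b(a) = log_2(15) = 3.9069

Case 1: c = 0 < log_2(15) = 3.9069
T(n) = O(n^(log_2 15))

For T(n) = 15T(n/2) + O(n^0): log_2(15) = 3.9069. This is Case 1 of the Master Theorem (c < log_b(a), work dominated by leaves), giving O(n^(log_2 15)).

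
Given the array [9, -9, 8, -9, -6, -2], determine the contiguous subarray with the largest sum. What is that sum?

Using Kadane's algorithm on [9, -9, 8, -9, -6, -2]:

Scanning through the array:
Position 1 (value -9): max_ending_here = 0, max_so_far = 9
Position 2 (value 8): max_ending_here = 8, max_so_far = 9
Position 3 (value -9): max_ending_here = -1, max_so_far = 9
Position 4 (value -6): max_ending_here = -6, max_so_far = 9
Position 5 (value -2): max_ending_here = -2, max_so_far = 9

Maximum subarray: [9]
Maximum sum: 9

The maximum subarray is [9] with sum 9. This subarray runs from index 0 to index 0.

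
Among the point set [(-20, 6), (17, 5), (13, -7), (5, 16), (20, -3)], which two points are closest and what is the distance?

Computing all pairwise distances among 5 points:

d((-20, 6), (17, 5)) = 37.0135
d((-20, 6), (13, -7)) = 35.4683
d((-20, 6), (5, 16)) = 26.9258
d((-20, 6), (20, -3)) = 41.0
d((17, 5), (13, -7)) = 12.6491
d((17, 5), (5, 16)) = 16.2788
d((17, 5), (20, -3)) = 8.544
d((13, -7), (5, 16)) = 24.3516
d((13, -7), (20, -3)) = 8.0623 <-- minimum
d((5, 16), (20, -3)) = 24.2074

Closest pair: (13, -7) and (20, -3) with distance 8.0623

The closest pair is (13, -7) and (20, -3) with Euclidean distance 8.0623. For 5 points, brute-force pairwise comparison is shown above. For large n, the divide-and-conquer algorithm (sort by x, recurse on halves, check the dividing strip) achieves O(n log n).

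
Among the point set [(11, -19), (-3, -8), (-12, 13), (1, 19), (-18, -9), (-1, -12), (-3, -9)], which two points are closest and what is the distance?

Computing all pairwise distances among 7 points:

d((11, -19), (-3, -8)) = 17.8045
d((11, -19), (-12, 13)) = 39.4081
d((11, -19), (1, 19)) = 39.2938
d((11, -19), (-18, -9)) = 30.6757
d((11, -19), (-1, -12)) = 13.8924
d((11, -19), (-3, -9)) = 17.2047
d((-3, -8), (-12, 13)) = 22.8473
d((-3, -8), (1, 19)) = 27.2947
d((-3, -8), (-18, -9)) = 15.0333
d((-3, -8), (-1, -12)) = 4.4721
d((-3, -8), (-3, -9)) = 1.0 <-- minimum
d((-12, 13), (1, 19)) = 14.3178
d((-12, 13), (-18, -9)) = 22.8035
d((-12, 13), (-1, -12)) = 27.313
d((-12, 13), (-3, -9)) = 23.7697
d((1, 19), (-18, -9)) = 33.8378
d((1, 19), (-1, -12)) = 31.0644
d((1, 19), (-3, -9)) = 28.2843
d((-18, -9), (-1, -12)) = 17.2627
d((-18, -9), (-3, -9)) = 15.0
d((-1, -12), (-3, -9)) = 3.6056

Closest pair: (-3, -8) and (-3, -9) with distance 1.0

The closest pair is (-3, -8) and (-3, -9) with Euclidean distance 1.0. For 7 points, brute-force pairwise comparison is shown above. For large n, the divide-and-conquer algorithm (sort by x, recurse on halves, check the dividing strip) achieves O(n log n).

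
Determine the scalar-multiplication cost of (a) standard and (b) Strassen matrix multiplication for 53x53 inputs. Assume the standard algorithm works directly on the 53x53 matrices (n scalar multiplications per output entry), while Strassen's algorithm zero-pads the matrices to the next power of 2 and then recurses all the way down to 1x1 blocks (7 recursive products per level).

Matrix multiplication for 53x53 matrices:

Strassen's algorithm requires power-of-2 dimensions. Pad 53x53 to 64x64 (next power of 2).

Standard algorithm: 53^3 = 148877 multiplications
Strassen's algorithm: 7^(log2(64)) = 7^6 = 117649 multiplications
Savings: 148877 - 117649 = 31228 multiplications

Standard: 148877 multiplications (53^3). Strassen: 117649 multiplications (7^6, after padding to 64x64). Strassen reduces 8 recursive multiplications to 7 at each level.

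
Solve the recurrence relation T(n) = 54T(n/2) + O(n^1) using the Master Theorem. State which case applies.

Master Theorem for T(n) = 54T(n/2) + O(n^1):

a = 54, b = 2, c = 1
log_b(a) = log_2(54) = 5.7549

Case 1: c = 1 < log_2(54) = 5.7549
T(n) = O(n^(log_2 54))

For T(n) = 54T(n/2) + O(n^1): log_2(54) = 5.7549. This is Case 1 of the Master Theorem (c < log_b(a), work dominated by leaves), giving O(n^(log_2 54)).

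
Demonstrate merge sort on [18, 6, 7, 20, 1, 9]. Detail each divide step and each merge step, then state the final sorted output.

Merge sort trace:

Split: [18, 6, 7, 20, 1, 9] -> [18, 6, 7] and [20, 1, 9]
  Split: [18, 6, 7] -> [18] and [6, 7]
    Split: [6, 7] -> [6] and [7]
    Merge: [6] + [7] -> [6, 7]
  Merge: [18] + [6, 7] -> [6, 7, 18]
  Split: [20, 1, 9] -> [20] and [1, 9]
    Split: [1, 9] -> [1] and [9]
    Merge: [1] + [9] -> [1, 9]
  Merge: [20] + [1, 9] -> [1, 9, 20]
Merge: [6, 7, 18] + [1, 9, 20] -> [1, 6, 7, 9, 18, 20]

Final sorted array: [1, 6, 7, 9, 18, 20]

The merge sort proceeds by recursively splitting the array and merging sorted halves.
After all merges, the sorted array is [1, 6, 7, 9, 18, 20].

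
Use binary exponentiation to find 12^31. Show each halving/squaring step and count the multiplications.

Computing 12^31 by squaring (build up from 12^1; each line after the first costs one multiplication):

12^1 = 12
12^2 = (12^1)^2 = 12^2 = 144
12^3 = 12 * 12^2 = 12 * 144 = 1728
12^6 = (12^3)^2 = 1728^2 = 2985984
12^7 = 12 * 12^6 = 12 * 2985984 = 35831808
12^14 = (12^7)^2 = 35831808^2 = 1283918464548864
12^15 = 12 * 12^14 = 12 * 1283918464548864 = 15407021574586368
12^30 = (12^15)^2 = 15407021574586368^2 = 237376313799769806328950291431424
12^31 = 12 * 12^30 = 12 * 237376313799769806328950291431424 = 2848515765597237675947403497177088

Result: 2848515765597237675947403497177088
Multiplications needed: 8 (8 lines after 12^1)

12^31 = 2848515765597237675947403497177088. Using exponentiation by squaring, this requires 8 multiplications. The key idea: if the exponent is even, square the half-power; if odd, multiply by the base once.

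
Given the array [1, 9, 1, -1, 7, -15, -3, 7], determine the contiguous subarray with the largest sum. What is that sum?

Using Kadane's algorithm on [1, 9, 1, -1, 7, -15, -3, 7]:

Scanning through the array:
Position 1 (value 9): max_ending_here = 10, max_so_far = 10
Position 2 (value 1): max_ending_here = 11, max_so_far = 11
Position 3 (value -1): max_ending_here = 10, max_so_far = 11
Position 4 (value 7): max_ending_here = 17, max_so_far = 17
Position 5 (value -15): max_ending_here = 2, max_so_far = 17
Position 6 (value -3): max_ending_here = -1, max_so_far = 17
Position 7 (value 7): max_ending_here = 7, max_so_far = 17

Maximum subarray: [1, 9, 1, -1, 7]
Maximum sum: 17

The maximum subarray is [1, 9, 1, -1, 7] with sum 17. This subarray runs from index 0 to index 4.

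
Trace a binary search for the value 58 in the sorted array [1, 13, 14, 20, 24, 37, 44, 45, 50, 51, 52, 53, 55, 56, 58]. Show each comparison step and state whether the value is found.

Binary search for 58 in [1, 13, 14, 20, 24, 37, 44, 45, 50, 51, 52, 53, 55, 56, 58]:

lo=0, hi=14, mid=7, arr[mid]=45 -> 45 < 58, search right half
lo=8, hi=14, mid=11, arr[mid]=53 -> 53 < 58, search right half
lo=12, hi=14, mid=13, arr[mid]=56 -> 56 < 58, search right half
lo=14, hi=14, mid=14, arr[mid]=58 -> Found target at index 14!

Binary search finds 58 at index 14 after 4 comparisons. The search repeatedly halves the search space by comparing with the middle element.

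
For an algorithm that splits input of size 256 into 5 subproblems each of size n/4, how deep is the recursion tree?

For divide and conquer with division factor 4:

Problem sizes at each level:
Level 0: 256
Level 1: 64
Level 2: 16
Level 3: 4
Level 4: 1

The root is level 0 and the size-1 base case is level 4 (the tree spans levels 0 through 4, i.e. 5 levels counting the root), so the depth is the number of divisions: log_4(256) = 4

The recursion tree depth is log_4(256) = 4. At each level, the problem size is divided by 4, so it takes 4 divisions to reduce to a base case of size 1. The algorithm makes 5 recursive calls at each level.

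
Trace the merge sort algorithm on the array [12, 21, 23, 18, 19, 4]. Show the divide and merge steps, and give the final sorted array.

Merge sort trace:

Split: [12, 21, 23, 18, 19, 4] -> [12, 21, 23] and [18, 19, 4]
  Split: [12, 21, 23] -> [12] and [21, 23]
    Split: [21, 23] -> [21] and [23]
    Merge: [21] + [23] -> [21, 23]
  Merge: [12] + [21, 23] -> [12, 21, 23]
  Split: [18, 19, 4] -> [18] and [19, 4]
    Split: [19, 4] -> [19] and [4]
    Merge: [19] + [4] -> [4, 19]
  Merge: [18] + [4, 19] -> [4, 18, 19]
Merge: [12, 21, 23] + [4, 18, 19] -> [4, 12, 18, 19, 21, 23]

Final sorted array: [4, 12, 18, 19, 21, 23]

The merge sort proceeds by recursively splitting the array and merging sorted halves.
After all merges, the sorted array is [4, 12, 18, 19, 21, 23].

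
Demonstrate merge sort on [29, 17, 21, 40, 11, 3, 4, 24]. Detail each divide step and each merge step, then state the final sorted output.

Merge sort trace:

Split: [29, 17, 21, 40, 11, 3, 4, 24] -> [29, 17, 21, 40] and [11, 3, 4, 24]
  Split: [29, 17, 21, 40] -> [29, 17] and [21, 40]
    Split: [29, 17] -> [29] and [17]
    Merge: [29] + [17] -> [17, 29]
    Split: [21, 40] -> [21] and [40]
    Merge: [21] + [40] -> [21, 40]
  Merge: [17, 29] + [21, 40] -> [17, 21, 29, 40]
  Split: [11, 3, 4, 24] -> [11, 3] and [4, 24]
    Split: [11, 3] -> [11] and [3]
    Merge: [11] + [3] -> [3, 11]
    Split: [4, 24] -> [4] and [24]
    Merge: [4] + [24] -> [4, 24]
  Merge: [3, 11] + [4, 24] -> [3, 4, 11, 24]
Merge: [17, 21, 29, 40] + [3, 4, 11, 24] -> [3, 4, 11, 17, 21, 24, 29, 40]

Final sorted array: [3, 4, 11, 17, 21, 24, 29, 40]

The merge sort proceeds by recursively splitting the array and merging sorted halves.
After all merges, the sorted array is [3, 4, 11, 17, 21, 24, 29, 40].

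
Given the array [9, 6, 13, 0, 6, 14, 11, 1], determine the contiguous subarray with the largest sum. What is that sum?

Using Kadane's algorithm on [9, 6, 13, 0, 6, 14, 11, 1]:

Scanning through the array:
Position 1 (value 6): max_ending_here = 15, max_so_far = 15
Position 2 (value 13): max_ending_here = 28, max_so_far = 28
Position 3 (value 0): max_ending_here = 28, max_so_far = 28
Position 4 (value 6): max_ending_here = 34, max_so_far = 34
Position 5 (value 14): max_ending_here = 48, max_so_far = 48
Position 6 (value 11): max_ending_here = 59, max_so_far = 59
Position 7 (value 1): max_ending_here = 60, max_so_far = 60

Maximum subarray: [9, 6, 13, 0, 6, 14, 11, 1]
Maximum sum: 60

The maximum subarray is [9, 6, 13, 0, 6, 14, 11, 1] with sum 60. This subarray runs from index 0 to index 7.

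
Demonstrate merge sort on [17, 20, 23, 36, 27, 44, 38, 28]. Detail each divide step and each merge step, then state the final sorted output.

Merge sort trace:

Split: [17, 20, 23, 36, 27, 44, 38, 28] -> [17, 20, 23, 36] and [27, 44, 38, 28]
  Split: [17, 20, 23, 36] -> [17, 20] and [23, 36]
    Split: [17, 20] -> [17] and [20]
    Merge: [17] + [20] -> [17, 20]
    Split: [23, 36] -> [23] and [36]
    Merge: [23] + [36] -> [23, 36]
  Merge: [17, 20] + [23, 36] -> [17, 20, 23, 36]
  Split: [27, 44, 38, 28] -> [27, 44] and [38, 28]
    Split: [27, 44] -> [27] and [44]
    Merge: [27] + [44] -> [27, 44]
    Split: [38, 28] -> [38] and [28]
    Merge: [38] + [28] -> [28, 38]
  Merge: [27, 44] + [28, 38] -> [27, 28, 38, 44]
Merge: [17, 20, 23, 36] + [27, 28, 38, 44] -> [17, 20, 23, 27, 28, 36, 38, 44]

Final sorted array: [17, 20, 23, 27, 28, 36, 38, 44]

The merge sort proceeds by recursively splitting the array and merging sorted halves.
After all merges, the sorted array is [17, 20, 23, 27, 28, 36, 38, 44].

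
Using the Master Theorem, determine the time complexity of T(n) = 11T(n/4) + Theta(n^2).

Master Theorem for T(n) = 11T(n/4) + O(n^2):

a = 11, b = 4, c = 2
log_b(a) = log_4(11) = 1.7297

Case 3: c = 2 > log_4(11) = 1.7297
T(n) = O(n^2) = O(n^2)

For T(n) = 11T(n/4) + O(n^2): log_4(11) = 1.7297. This is Case 3 of the Master Theorem (c > log_b(a), work dominated by root), giving O(n^2).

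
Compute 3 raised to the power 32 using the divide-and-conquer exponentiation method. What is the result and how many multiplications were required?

Computing 3^32 by squaring (build up from 3^1; each line after the first costs one multiplication):

3^1 = 3
3^2 = (3^1)^2 = 3^2 = 9
3^4 = (3^2)^2 = 9^2 = 81
3^8 = (3^4)^2 = 81^2 = 6561
3^16 = (3^8)^2 = 6561^2 = 43046721
3^32 = (3^16)^2 = 43046721^2 = 1853020188851841

Result: 1853020188851841
Multiplications needed: 5 (5 lines after 3^1)

3^32 = 1853020188851841. Using exponentiation by squaring, this requires 5 multiplications. The key idea: if the exponent is even, square the half-power; if odd, multiply by the base once.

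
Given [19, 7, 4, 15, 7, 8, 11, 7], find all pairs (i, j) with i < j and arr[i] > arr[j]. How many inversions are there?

Finding inversions in [19, 7, 4, 15, 7, 8, 11, 7]:

(0, 1): arr[0]=19 > arr[1]=7
(0, 2): arr[0]=19 > arr[2]=4
(0, 3): arr[0]=19 > arr[3]=15
(0, 4): arr[0]=19 > arr[4]=7
(0, 5): arr[0]=19 > arr[5]=8
(0, 6): arr[0]=19 > arr[6]=11
(0, 7): arr[0]=19 > arr[7]=7
(1, 2): arr[1]=7 > arr[2]=4
(3, 4): arr[3]=15 > arr[4]=7
(3, 5): arr[3]=15 > arr[5]=8
(3, 6): arr[3]=15 > arr[6]=11
(3, 7): arr[3]=15 > arr[7]=7
(5, 7): arr[5]=8 > arr[7]=7
(6, 7): arr[6]=11 > arr[7]=7

Total inversions: 14

The array has 14 inversion(s): (0,1), (0,2), (0,3), (0,4), (0,5), (0,6), (0,7), (1,2), (3,4), (3,5), (3,6), (3,7), (5,7), (6,7). Each pair (i,j) satisfies i < j and arr[i] > arr[j].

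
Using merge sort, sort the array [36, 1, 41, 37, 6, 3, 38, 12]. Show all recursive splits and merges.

Merge sort trace:

Split: [36, 1, 41, 37, 6, 3, 38, 12] -> [36, 1, 41, 37] and [6, 3, 38, 12]
  Split: [36, 1, 41, 37] -> [36, 1] and [41, 37]
    Split: [36, 1] -> [36] and [1]
    Merge: [36] + [1] -> [1, 36]
    Split: [41, 37] -> [41] and [37]
    Merge: [41] + [37] -> [37, 41]
  Merge: [1, 36] + [37, 41] -> [1, 36, 37, 41]
  Split: [6, 3, 38, 12] -> [6, 3] and [38, 12]
    Split: [6, 3] -> [6] and [3]
    Merge: [6] + [3] -> [3, 6]
    Split: [38, 12] -> [38] and [12]
    Merge: [38] + [12] -> [12, 38]
  Merge: [3, 6] + [12, 38] -> [3, 6, 12, 38]
Merge: [1, 36, 37, 41] + [3, 6, 12, 38] -> [1, 3, 6, 12, 36, 37, 38, 41]

Final sorted array: [1, 3, 6, 12, 36, 37, 38, 41]

The merge sort proceeds by recursively splitting the array and merging sorted halves.
After all merges, the sorted array is [1, 3, 6, 12, 36, 37, 38, 41].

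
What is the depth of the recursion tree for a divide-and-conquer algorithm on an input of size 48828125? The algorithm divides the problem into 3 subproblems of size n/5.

For divide and conquer with division factor 5:

Problem sizes at each level:
Level 0: 48828125
Level 1: 9765625
Level 2: 1953125
Level 3: 390625
Level 4: 78125
Level 5: 15625
Level 6: 3125
Level 7: 625
Level 8: 125
Level 9: 25
Level 10: 5
Level 11: 1

The root is level 0 and the size-1 base case is level 11 (the tree spans levels 0 through 11, i.e. 12 levels counting the root), so the depth is the number of divisions: log_5(48828125) = 11

The recursion tree depth is log_5(48828125) = 11. At each level, the problem size is divided by 5, so it takes 11 divisions to reduce to a base case of size 1. The algorithm makes 3 recursive calls at each level.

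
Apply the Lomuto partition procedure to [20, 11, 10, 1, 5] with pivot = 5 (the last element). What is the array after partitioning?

Lomuto partition with pivot = 5:

Initial array: [20, 11, 10, 1, 5]

arr[0]=20 > 5: no swap
arr[1]=11 > 5: no swap
arr[2]=10 > 5: no swap
arr[3]=1 <= 5: swap with position 0, array becomes [1, 11, 10, 20, 5]

Place pivot at position 1: [1, 5, 10, 20, 11]
Pivot position: 1

After partitioning with pivot 5, the array becomes [1, 5, 10, 20, 11]. The pivot is placed at index 1. All elements to the left of the pivot are <= 5, and all elements to the right are > 5.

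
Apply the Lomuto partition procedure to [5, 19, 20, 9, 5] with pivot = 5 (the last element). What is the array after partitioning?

Lomuto partition with pivot = 5:

Initial array: [5, 19, 20, 9, 5]

arr[0]=5 <= 5: swap with position 0, array becomes [5, 19, 20, 9, 5]
arr[1]=19 > 5: no swap
arr[2]=20 > 5: no swap
arr[3]=9 > 5: no swap

Place pivot at position 1: [5, 5, 20, 9, 19]
Pivot position: 1

After partitioning with pivot 5, the array becomes [5, 5, 20, 9, 19]. The pivot is placed at index 1. All elements to the left of the pivot are <= 5, and all elements to the right are > 5.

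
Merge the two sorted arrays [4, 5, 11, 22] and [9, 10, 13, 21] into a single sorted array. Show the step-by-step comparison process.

Merging process:

Compare 4 vs 9: take 4 from left. Merged: [4]
Compare 5 vs 9: take 5 from left. Merged: [4, 5]
Compare 11 vs 9: take 9 from right. Merged: [4, 5, 9]
Compare 11 vs 10: take 10 from right. Merged: [4, 5, 9, 10]
Compare 11 vs 13: take 11 from left. Merged: [4, 5, 9, 10, 11]
Compare 22 vs 13: take 13 from right. Merged: [4, 5, 9, 10, 11, 13]
Compare 22 vs 21: take 21 from right. Merged: [4, 5, 9, 10, 11, 13, 21]
Append remaining from left: [22]. Merged: [4, 5, 9, 10, 11, 13, 21, 22]

Final merged array: [4, 5, 9, 10, 11, 13, 21, 22]
Total comparisons: 7

The merged array is [4, 5, 9, 10, 11, 13, 21, 22], requiring 7 comparisons. The merge step runs in O(n) time where n is the total number of elements.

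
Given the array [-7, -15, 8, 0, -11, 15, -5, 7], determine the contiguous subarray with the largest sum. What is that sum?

Using Kadane's algorithm on [-7, -15, 8, 0, -11, 15, -5, 7]:

Scanning through the array:
Position 1 (value -15): max_ending_here = -15, max_so_far = -7
Position 2 (value 8): max_ending_here = 8, max_so_far = 8
Position 3 (value 0): max_ending_here = 8, max_so_far = 8
Position 4 (value -11): max_ending_here = -3, max_so_far = 8
Position 5 (value 15): max_ending_here = 15, max_so_far = 15
Position 6 (value -5): max_ending_here = 10, max_so_far = 15
Position 7 (value 7): max_ending_here = 17, max_so_far = 17

Maximum subarray: [15, -5, 7]
Maximum sum: 17

The maximum subarray is [15, -5, 7] with sum 17. This subarray runs from index 5 to index 7.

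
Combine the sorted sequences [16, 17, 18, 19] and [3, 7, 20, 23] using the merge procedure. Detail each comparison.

Merging process:

Compare 16 vs 3: take 3 from right. Merged: [3]
Compare 16 vs 7: take 7 from right. Merged: [3, 7]
Compare 16 vs 20: take 16 from left. Merged: [3, 7, 16]
Compare 17 vs 20: take 17 from left. Merged: [3, 7, 16, 17]
Compare 18 vs 20: take 18 from left. Merged: [3, 7, 16, 17, 18]
Compare 19 vs 20: take 19 from left. Merged: [3, 7, 16, 17, 18, 19]
Append remaining from right: [20, 23]. Merged: [3, 7, 16, 17, 18, 19, 20, 23]

Final merged array: [3, 7, 16, 17, 18, 19, 20, 23]
Total comparisons: 6

The merged array is [3, 7, 16, 17, 18, 19, 20, 23], requiring 6 comparisons. The merge step runs in O(n) time where n is the total number of elements.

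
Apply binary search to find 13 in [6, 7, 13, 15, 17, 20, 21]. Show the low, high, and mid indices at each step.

Binary search for 13 in [6, 7, 13, 15, 17, 20, 21]:

lo=0, hi=6, mid=3, arr[mid]=15 -> 15 > 13, search left half
lo=0, hi=2, mid=1, arr[mid]=7 -> 7 < 13, search right half
lo=2, hi=2, mid=2, arr[mid]=13 -> Found target at index 2!

Binary search finds 13 at index 2 after 3 comparisons. The search repeatedly halves the search space by comparing with the middle element.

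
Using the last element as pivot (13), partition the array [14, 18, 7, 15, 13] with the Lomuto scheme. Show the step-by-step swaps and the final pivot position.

Lomuto partition with pivot = 13:

Initial array: [14, 18, 7, 15, 13]

arr[0]=14 > 13: no swap
arr[1]=18 > 13: no swap
arr[2]=7 <= 13: swap with position 0, array becomes [7, 18, 14, 15, 13]
arr[3]=15 > 13: no swap

Place pivot at position 1: [7, 13, 14, 15, 18]
Pivot position: 1

After partitioning with pivot 13, the array becomes [7, 13, 14, 15, 18]. The pivot is placed at index 1. All elements to the left of the pivot are <= 13, and all elements to the right are > 13.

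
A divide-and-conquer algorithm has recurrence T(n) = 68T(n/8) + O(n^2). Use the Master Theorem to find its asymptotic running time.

Master Theorem for T(n) = 68T(n/8) + O(n^2):

a = 68, b = 8, c = 2
log_b(a) = log_8(68) = 2.0292

Case 1: c = 2 < log_8(68) = 2.0292
T(n) = O(n^(log_8 68))

For T(n) = 68T(n/8) + O(n^2): log_8(68) = 2.0292. This is Case 1 of the Master Theorem (c < log_b(a), work dominated by leaves), giving O(n^(log_8 68)).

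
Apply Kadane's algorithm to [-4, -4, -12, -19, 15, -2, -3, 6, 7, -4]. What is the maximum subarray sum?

Using Kadane's algorithm on [-4, -4, -12, -19, 15, -2, -3, 6, 7, -4]:

Scanning through the array:
Position 1 (value -4): max_ending_here = -4, max_so_far = -4
Position 2 (value -12): max_ending_here = -12, max_so_far = -4
Position 3 (value -19): max_ending_here = -19, max_so_far = -4
Position 4 (value 15): max_ending_here = 15, max_so_far = 15
Position 5 (value -2): max_ending_here = 13, max_so_far = 15
Position 6 (value -3): max_ending_here = 10, max_so_far = 15
Position 7 (value 6): max_ending_here = 16, max_so_far = 16
Position 8 (value 7): max_ending_here = 23, max_so_far = 23
Position 9 (value -4): max_ending_here = 19, max_so_far = 23

Maximum subarray: [15, -2, -3, 6, 7]
Maximum sum: 23

The maximum subarray is [15, -2, -3, 6, 7] with sum 23. This subarray runs from index 4 to index 8.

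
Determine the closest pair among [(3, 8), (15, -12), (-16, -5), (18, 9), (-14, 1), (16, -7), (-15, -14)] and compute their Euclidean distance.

Computing all pairwise distances among 7 points:

d((3, 8), (15, -12)) = 23.3238
d((3, 8), (-16, -5)) = 23.0217
d((3, 8), (18, 9)) = 15.0333
d((3, 8), (-14, 1)) = 18.3848
d((3, 8), (16, -7)) = 19.8494
d((3, 8), (-15, -14)) = 28.4253
d((15, -12), (-16, -5)) = 31.7805
d((15, -12), (18, 9)) = 21.2132
d((15, -12), (-14, 1)) = 31.7805
d((15, -12), (16, -7)) = 5.099 <-- minimum
d((15, -12), (-15, -14)) = 30.0666
d((-16, -5), (18, 9)) = 36.7696
d((-16, -5), (-14, 1)) = 6.3246
d((-16, -5), (16, -7)) = 32.0624
d((-16, -5), (-15, -14)) = 9.0554
d((18, 9), (-14, 1)) = 32.9848
d((18, 9), (16, -7)) = 16.1245
d((18, 9), (-15, -14)) = 40.2244
d((-14, 1), (16, -7)) = 31.0483
d((-14, 1), (-15, -14)) = 15.0333
d((16, -7), (-15, -14)) = 31.7805

Closest pair: (15, -12) and (16, -7) with distance 5.099

The closest pair is (15, -12) and (16, -7) with Euclidean distance 5.099. For 7 points, brute-force pairwise comparison is shown above. For large n, the divide-and-conquer algorithm (sort by x, recurse on halves, check the dividing strip) achieves O(n log n).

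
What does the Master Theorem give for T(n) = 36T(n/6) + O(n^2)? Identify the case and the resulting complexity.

Master Theorem for T(n) = 36T(n/6) + O(n^2):

a = 36, b = 6, c = 2
log_b(a) = log_6(36) = 2.0000

Case 2: c = 2 = log_6(36) = 2.0000
T(n) = O(n^2 log n) = O(n^2 log n)

For T(n) = 36T(n/6) + O(n^2): log_6(36) = 2.0000. This is Case 2 of the Master Theorem (c = log_b(a), equal work at all levels), giving O(n^2 log n).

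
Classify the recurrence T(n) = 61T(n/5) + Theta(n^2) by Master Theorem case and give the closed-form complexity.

Master Theorem for T(n) = 61T(n/5) + O(n^2):

a = 61, b = 5, c = 2
log_b(a) = log_5(61) = 2.5542

Case 1: c = 2 < log_5(61) = 2.5542
T(n) = O(n^(log_5 61))

For T(n) = 61T(n/5) + O(n^2): log_5(61) = 2.5542. This is Case 1 of the Master Theorem (c < log_b(a), work dominated by leaves), giving O(n^(log_5 61)).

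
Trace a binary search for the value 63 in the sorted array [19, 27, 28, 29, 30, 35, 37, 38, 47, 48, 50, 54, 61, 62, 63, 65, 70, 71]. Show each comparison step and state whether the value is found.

Binary search for 63 in [19, 27, 28, 29, 30, 35, 37, 38, 47, 48, 50, 54, 61, 62, 63, 65, 70, 71]:

lo=0, hi=17, mid=8, arr[mid]=47 -> 47 < 63, search right half
lo=9, hi=17, mid=13, arr[mid]=62 -> 62 < 63, search right half
lo=14, hi=17, mid=15, arr[mid]=65 -> 65 > 63, search left half
lo=14, hi=14, mid=14, arr[mid]=63 -> Found target at index 14!

Binary search finds 63 at index 14 after 4 comparisons. The search repeatedly halves the search space by comparing with the middle element.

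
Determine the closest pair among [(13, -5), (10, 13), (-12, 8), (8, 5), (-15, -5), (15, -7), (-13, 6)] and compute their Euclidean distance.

Computing all pairwise distances among 7 points:

d((13, -5), (10, 13)) = 18.2483
d((13, -5), (-12, 8)) = 28.178
d((13, -5), (8, 5)) = 11.1803
d((13, -5), (-15, -5)) = 28.0
d((13, -5), (15, -7)) = 2.8284
d((13, -5), (-13, 6)) = 28.2312
d((10, 13), (-12, 8)) = 22.561
d((10, 13), (8, 5)) = 8.2462
d((10, 13), (-15, -5)) = 30.8058
d((10, 13), (15, -7)) = 20.6155
d((10, 13), (-13, 6)) = 24.0416
d((-12, 8), (8, 5)) = 20.2237
d((-12, 8), (-15, -5)) = 13.3417
d((-12, 8), (15, -7)) = 30.8869
d((-12, 8), (-13, 6)) = 2.2361 <-- minimum
d((8, 5), (-15, -5)) = 25.0799
d((8, 5), (15, -7)) = 13.8924
d((8, 5), (-13, 6)) = 21.0238
d((-15, -5), (15, -7)) = 30.0666
d((-15, -5), (-13, 6)) = 11.1803
d((15, -7), (-13, 6)) = 30.8707

Closest pair: (-12, 8) and (-13, 6) with distance 2.2361

The closest pair is (-12, 8) and (-13, 6) with Euclidean distance 2.2361. For 7 points, brute-force pairwise comparison is shown above. For large n, the divide-and-conquer algorithm (sort by x, recurse on halves, check the dividing strip) achieves O(n log n).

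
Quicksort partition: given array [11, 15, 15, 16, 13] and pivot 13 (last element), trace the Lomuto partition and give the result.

Lomuto partition with pivot = 13:

Initial array: [11, 15, 15, 16, 13]

arr[0]=11 <= 13: swap with position 0, array becomes [11, 15, 15, 16, 13]
arr[1]=15 > 13: no swap
arr[2]=15 > 13: no swap
arr[3]=16 > 13: no swap

Place pivot at position 1: [11, 13, 15, 16, 15]
Pivot position: 1

After partitioning with pivot 13, the array becomes [11, 13, 15, 16, 15]. The pivot is placed at index 1. All elements to the left of the pivot are <= 13, and all elements to the right are > 13.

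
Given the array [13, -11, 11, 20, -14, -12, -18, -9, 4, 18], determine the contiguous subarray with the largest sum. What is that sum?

Using Kadane's algorithm on [13, -11, 11, 20, -14, -12, -18, -9, 4, 18]:

Scanning through the array:
Position 1 (value -11): max_ending_here = 2, max_so_far = 13
Position 2 (value 11): max_ending_here = 13, max_so_far = 13
Position 3 (value 20): max_ending_here = 33, max_so_far = 33
Position 4 (value -14): max_ending_here = 19, max_so_far = 33
Position 5 (value -12): max_ending_here = 7, max_so_far = 33
Position 6 (value -18): max_ending_here = -11, max_so_far = 33
Position 7 (value -9): max_ending_here = -9, max_so_far = 33
Position 8 (value 4): max_ending_here = 4, max_so_far = 33
Position 9 (value 18): max_ending_here = 22, max_so_far = 33

Maximum subarray: [13, -11, 11, 20]
Maximum sum: 33

The maximum subarray is [13, -11, 11, 20] with sum 33. This subarray runs from index 0 to index 3.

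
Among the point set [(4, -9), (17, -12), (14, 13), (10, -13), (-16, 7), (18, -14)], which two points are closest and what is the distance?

Computing all pairwise distances among 6 points:

d((4, -9), (17, -12)) = 13.3417
d((4, -9), (14, 13)) = 24.1661
d((4, -9), (10, -13)) = 7.2111
d((4, -9), (-16, 7)) = 25.6125
d((4, -9), (18, -14)) = 14.8661
d((17, -12), (14, 13)) = 25.1794
d((17, -12), (10, -13)) = 7.0711
d((17, -12), (-16, 7)) = 38.0789
d((17, -12), (18, -14)) = 2.2361 <-- minimum
d((14, 13), (10, -13)) = 26.3059
d((14, 13), (-16, 7)) = 30.5941
d((14, 13), (18, -14)) = 27.2947
d((10, -13), (-16, 7)) = 32.8024
d((10, -13), (18, -14)) = 8.0623
d((-16, 7), (18, -14)) = 39.9625

Closest pair: (17, -12) and (18, -14) with distance 2.2361

The closest pair is (17, -12) and (18, -14) with Euclidean distance 2.2361. For 6 points, brute-force pairwise comparison is shown above. For large n, the divide-and-conquer algorithm (sort by x, recurse on halves, check the dividing strip) achieves O(n log n).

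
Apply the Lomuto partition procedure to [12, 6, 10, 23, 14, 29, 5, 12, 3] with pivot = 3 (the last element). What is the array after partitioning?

Lomuto partition with pivot = 3:

Initial array: [12, 6, 10, 23, 14, 29, 5, 12, 3]

arr[0]=12 > 3: no swap
arr[1]=6 > 3: no swap
arr[2]=10 > 3: no swap
arr[3]=23 > 3: no swap
arr[4]=14 > 3: no swap
arr[5]=29 > 3: no swap
arr[6]=5 > 3: no swap
arr[7]=12 > 3: no swap

Place pivot at position 0: [3, 6, 10, 23, 14, 29, 5, 12, 12]
Pivot position: 0

After partitioning with pivot 3, the array becomes [3, 6, 10, 23, 14, 29, 5, 12, 12]. The pivot is placed at index 0. All elements to the left of the pivot are <= 3, and all elements to the right are > 3.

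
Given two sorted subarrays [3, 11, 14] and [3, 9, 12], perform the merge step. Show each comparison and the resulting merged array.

Merging process:

Compare 3 vs 3: take 3 from left. Merged: [3]
Compare 11 vs 3: take 3 from right. Merged: [3, 3]
Compare 11 vs 9: take 9 from right. Merged: [3, 3, 9]
Compare 11 vs 12: take 11 from left. Merged: [3, 3, 9, 11]
Compare 14 vs 12: take 12 from right. Merged: [3, 3, 9, 11, 12]
Append remaining from left: [14]. Merged: [3, 3, 9, 11, 12, 14]

Final merged array: [3, 3, 9, 11, 12, 14]
Total comparisons: 5

The merged array is [3, 3, 9, 11, 12, 14], requiring 5 comparisons. The merge step runs in O(n) time where n is the total number of elements.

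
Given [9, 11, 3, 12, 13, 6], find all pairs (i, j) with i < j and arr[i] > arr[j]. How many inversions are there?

Finding inversions in [9, 11, 3, 12, 13, 6]:

(0, 2): arr[0]=9 > arr[2]=3
(0, 5): arr[0]=9 > arr[5]=6
(1, 2): arr[1]=11 > arr[2]=3
(1, 5): arr[1]=11 > arr[5]=6
(3, 5): arr[3]=12 > arr[5]=6
(4, 5): arr[4]=13 > arr[5]=6

Total inversions: 6

The array has 6 inversion(s): (0,2), (0,5), (1,2), (1,5), (3,5), (4,5). Each pair (i,j) satisfies i < j and arr[i] > arr[j].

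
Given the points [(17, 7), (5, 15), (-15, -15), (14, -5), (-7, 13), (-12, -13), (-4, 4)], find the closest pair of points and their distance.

Computing all pairwise distances among 7 points:

d((17, 7), (5, 15)) = 14.4222
d((17, 7), (-15, -15)) = 38.833
d((17, 7), (14, -5)) = 12.3693
d((17, 7), (-7, 13)) = 24.7386
d((17, 7), (-12, -13)) = 35.2278
d((17, 7), (-4, 4)) = 21.2132
d((5, 15), (-15, -15)) = 36.0555
d((5, 15), (14, -5)) = 21.9317
d((5, 15), (-7, 13)) = 12.1655
d((5, 15), (-12, -13)) = 32.7567
d((5, 15), (-4, 4)) = 14.2127
d((-15, -15), (14, -5)) = 30.6757
d((-15, -15), (-7, 13)) = 29.1204
d((-15, -15), (-12, -13)) = 3.6056 <-- minimum
d((-15, -15), (-4, 4)) = 21.9545
d((14, -5), (-7, 13)) = 27.6586
d((14, -5), (-12, -13)) = 27.2029
d((14, -5), (-4, 4)) = 20.1246
d((-7, 13), (-12, -13)) = 26.4764
d((-7, 13), (-4, 4)) = 9.4868
d((-12, -13), (-4, 4)) = 18.7883

Closest pair: (-15, -15) and (-12, -13) with distance 3.6056

The closest pair is (-15, -15) and (-12, -13) with Euclidean distance 3.6056. For 7 points, brute-force pairwise comparison is shown above. For large n, the divide-and-conquer algorithm (sort by x, recurse on halves, check the dividing strip) achieves O(n log n).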